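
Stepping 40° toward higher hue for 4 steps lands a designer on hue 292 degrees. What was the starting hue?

132°

4 steps of 40° (toward higher hue) give a net shift of +160°.
Start = end − shift: 292 − 160 = 132°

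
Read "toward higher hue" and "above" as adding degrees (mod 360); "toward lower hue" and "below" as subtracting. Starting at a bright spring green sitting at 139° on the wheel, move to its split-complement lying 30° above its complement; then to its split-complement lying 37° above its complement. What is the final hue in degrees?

+210° (split-comp 30° ↑): 139 + 210 = 349°
+217° (split-comp 37° ↑): 349 + 217 = 566 → 566 − 360 = 206°

206°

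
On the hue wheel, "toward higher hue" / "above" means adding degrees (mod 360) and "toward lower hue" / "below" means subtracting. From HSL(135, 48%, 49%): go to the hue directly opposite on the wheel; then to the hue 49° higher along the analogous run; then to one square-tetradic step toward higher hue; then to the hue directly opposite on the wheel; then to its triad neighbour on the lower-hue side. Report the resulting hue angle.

154°

complement +180°: 135 + 180 = 315°
analog 49° ↑ +49°: 315 + 49 = 364 → 364 − 360 = 4°
square ↑ +90°: 4 + 90 = 94°
complement +180°: 94 + 180 = 274°
triadic ↓ −120°: 274 − 120 = 154°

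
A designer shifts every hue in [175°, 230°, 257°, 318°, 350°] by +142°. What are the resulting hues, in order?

317°, 12°, 39°, 100°, 132°

175 + 142 = 317°
230 + 142 = 372 → 372 − 360 = 12°
257 + 142 = 399 → 399 − 360 = 39°
318 + 142 = 460 → 460 − 360 = 100°
350 + 142 = 492 → 492 − 360 = 132°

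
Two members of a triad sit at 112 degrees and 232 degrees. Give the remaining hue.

352°

A triad spaces three hues 120° apart.
The full set is {112°, 232°, 352°}.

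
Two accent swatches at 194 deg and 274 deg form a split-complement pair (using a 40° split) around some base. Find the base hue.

54°

The accents sit 40° either side of the complement, so the complement is their short-arc midpoint on the wheel.
Short-arc midpoint of 194° and 274°: 234°.
Base is 180° from the complement: 234 − 180 = 54°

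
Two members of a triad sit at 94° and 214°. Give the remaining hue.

A triad spaces three hues 120° apart.
The full set is {94°, 214°, 334°}.

334°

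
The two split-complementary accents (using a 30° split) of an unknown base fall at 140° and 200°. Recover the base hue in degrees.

350°

The accents sit 30° either side of the complement, so the complement is their short-arc midpoint on the wheel.
Short-arc midpoint of 140° and 200°: 170°.
Base is 180° from the complement: 170 − 180 = -10 → -10 + 360 = 350°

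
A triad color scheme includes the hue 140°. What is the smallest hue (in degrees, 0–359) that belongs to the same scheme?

A triad places three hues 120° apart.
The full set through 140° is {20°, 140°, 260°}.

20°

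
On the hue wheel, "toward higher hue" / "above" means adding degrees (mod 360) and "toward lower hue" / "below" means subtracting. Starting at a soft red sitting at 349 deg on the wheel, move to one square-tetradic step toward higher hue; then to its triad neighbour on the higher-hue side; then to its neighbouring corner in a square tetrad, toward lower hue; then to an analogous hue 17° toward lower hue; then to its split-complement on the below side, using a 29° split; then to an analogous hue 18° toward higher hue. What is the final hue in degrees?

261°

square ↑ +90°: 349 + 90 = 439 → 439 − 360 = 79°
triadic ↑ +120°: 79 + 120 = 199°
square ↓ −90°: 199 − 90 = 109°
analog 17° ↓ −17°: 109 − 17 = 92°
split-comp 29° ↓ +151°: 92 + 151 = 243°
analog 18° ↑ +18°: 243 + 18 = 261°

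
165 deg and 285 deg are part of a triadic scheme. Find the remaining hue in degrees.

A triad places three hues 120° apart.
The full set through 165° is {45°, 165°, 285°}.
Given {165°, 285°}, the missing hue is 45°.

45°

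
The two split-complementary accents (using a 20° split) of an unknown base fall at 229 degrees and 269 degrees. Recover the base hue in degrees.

69°

The accents sit 20° either side of the complement, so the complement is their short-arc midpoint on the wheel.
Short-arc midpoint of 229° and 269°: 249°.
Base is 180° from the complement: 249 − 180 = 69°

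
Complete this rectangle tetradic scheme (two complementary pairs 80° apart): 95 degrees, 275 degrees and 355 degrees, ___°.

175°

A rectangular tetradic uses two complementary pairs 80° apart: offsets 0°, 80°, 180°, 260°.
Among {95°, 275°, 355°}, 95° and 275° are a 180° pair.
The remaining hue 355° needs its own complement: 355 + 180 = 535 → 535 − 360 = 175°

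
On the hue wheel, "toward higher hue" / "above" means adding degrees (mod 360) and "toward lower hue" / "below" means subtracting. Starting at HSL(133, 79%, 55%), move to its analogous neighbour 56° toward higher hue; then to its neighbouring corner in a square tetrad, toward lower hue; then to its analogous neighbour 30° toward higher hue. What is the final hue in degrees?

129°

133 + 56 = 189°   (analog 56° ↑)
189 − 90 = 99°   (square ↓)
99 + 30 = 129°   (analog 30° ↑)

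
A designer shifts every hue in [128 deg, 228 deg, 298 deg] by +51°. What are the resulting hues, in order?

128 + 51 = 179°
228 + 51 = 279°
298 + 51 = 349°

179°, 279°, 349°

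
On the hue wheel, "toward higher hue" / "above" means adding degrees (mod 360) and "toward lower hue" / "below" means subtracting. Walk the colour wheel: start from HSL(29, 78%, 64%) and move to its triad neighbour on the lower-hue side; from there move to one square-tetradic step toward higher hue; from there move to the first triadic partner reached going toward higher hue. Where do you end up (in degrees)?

119°

triadic ↓ −120°: 29 − 120 = -91 → -91 + 360 = 269°
square ↑ +90°: 269 + 90 = 359°
triadic ↑ +120°: 359 + 120 = 479 → 479 − 360 = 119°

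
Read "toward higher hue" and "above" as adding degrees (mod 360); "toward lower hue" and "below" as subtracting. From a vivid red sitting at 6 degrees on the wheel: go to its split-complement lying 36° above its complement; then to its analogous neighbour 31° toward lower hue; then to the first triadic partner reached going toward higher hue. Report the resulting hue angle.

6 + 216 = 222°   (split-comp 36° ↑)
222 − 31 = 191°   (analog 31° ↓)
191 + 120 = 311°   (triadic ↑)

311°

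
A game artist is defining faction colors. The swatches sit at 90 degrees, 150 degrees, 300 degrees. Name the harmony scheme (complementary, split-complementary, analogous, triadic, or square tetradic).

split-complementary

Sort the hues: 90°, 150°, 300°.
Successive gaps around the wheel: 60°, 150°, 150°.
Two 150° gaps and one 60° gap — a base hue opposite a pair of accents 30° either side of its complement — is the split-complementary pattern.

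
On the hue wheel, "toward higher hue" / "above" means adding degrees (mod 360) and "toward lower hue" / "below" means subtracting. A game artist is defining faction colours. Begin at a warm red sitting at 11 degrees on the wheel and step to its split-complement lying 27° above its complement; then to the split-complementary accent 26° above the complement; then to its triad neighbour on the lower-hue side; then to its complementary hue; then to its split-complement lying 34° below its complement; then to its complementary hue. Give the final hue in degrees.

90°

11 + 207 = 218°   (split-comp 27° ↑)
218 + 206 = 424 → 424 − 360 = 64°   (split-comp 26° ↑)
64 − 120 = -56 → -56 + 360 = 304°   (triadic ↓)
304 + 180 = 484 → 484 − 360 = 124°   (complement)
124 + 146 = 270°   (split-comp 34° ↓)
270 + 180 = 450 → 450 − 360 = 90°   (complement)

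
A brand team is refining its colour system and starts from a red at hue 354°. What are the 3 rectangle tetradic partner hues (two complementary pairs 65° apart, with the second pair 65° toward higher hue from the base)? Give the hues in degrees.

59°, 174°, and 239°

354 + 65 = 419 → 419 − 360 = 59°
354 + 180 = 534 → 534 − 360 = 174°
354 + 245 = 599 → 599 − 360 = 239°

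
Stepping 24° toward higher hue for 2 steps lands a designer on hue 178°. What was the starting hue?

130°

2 steps of 24° (toward higher hue) give a net shift of +48°.
Start = end − shift: 178 − 48 = 130°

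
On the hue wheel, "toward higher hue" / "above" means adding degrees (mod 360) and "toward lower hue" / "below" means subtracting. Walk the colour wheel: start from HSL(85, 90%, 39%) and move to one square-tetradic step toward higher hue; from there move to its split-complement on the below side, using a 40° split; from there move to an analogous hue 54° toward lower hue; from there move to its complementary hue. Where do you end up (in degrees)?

81°

85 + 90 = 175°   (square ↑)
175 + 140 = 315°   (split-comp 40° ↓)
315 − 54 = 261°   (analog 54° ↓)
261 + 180 = 441 → 441 − 360 = 81°   (complement)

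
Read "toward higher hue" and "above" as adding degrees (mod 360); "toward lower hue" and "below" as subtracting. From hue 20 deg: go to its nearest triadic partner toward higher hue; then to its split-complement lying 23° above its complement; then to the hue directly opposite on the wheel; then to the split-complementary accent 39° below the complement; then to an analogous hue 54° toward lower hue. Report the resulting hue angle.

+120° (triadic ↑): 20 + 120 = 140°
+203° (split-comp 23° ↑): 140 + 203 = 343°
+180° (complement): 343 + 180 = 523 → 523 − 360 = 163°
+141° (split-comp 39° ↓): 163 + 141 = 304°
−54° (analog 54° ↓): 304 − 54 = 250°

250°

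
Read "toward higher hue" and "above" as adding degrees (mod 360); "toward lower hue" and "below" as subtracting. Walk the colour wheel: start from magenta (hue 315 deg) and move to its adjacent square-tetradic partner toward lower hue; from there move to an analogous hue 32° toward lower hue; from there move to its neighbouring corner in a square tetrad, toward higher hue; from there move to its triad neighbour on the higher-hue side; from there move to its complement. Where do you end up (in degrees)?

315 − 90 = 225°   (square ↓)
225 − 32 = 193°   (analog 32° ↓)
193 + 90 = 283°   (square ↑)
283 + 120 = 403 → 403 − 360 = 43°   (triadic ↑)
43 + 180 = 223°   (complement)

223°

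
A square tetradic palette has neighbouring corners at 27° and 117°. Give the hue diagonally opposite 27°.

A square tetradic scheme places four hues 90° apart; opposite corners are 180° apart.
27 + 180 = 207°

207°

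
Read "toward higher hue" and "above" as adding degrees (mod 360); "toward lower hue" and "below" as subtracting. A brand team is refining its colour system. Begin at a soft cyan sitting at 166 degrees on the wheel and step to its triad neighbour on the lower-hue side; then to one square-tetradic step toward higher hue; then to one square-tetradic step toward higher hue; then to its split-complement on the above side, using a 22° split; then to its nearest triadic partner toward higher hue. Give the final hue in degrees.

−120° (triadic ↓): 166 − 120 = 46°
+90° (square ↑): 46 + 90 = 136°
+90° (square ↑): 136 + 90 = 226°
+202° (split-comp 22° ↑): 226 + 202 = 428 → 428 − 360 = 68°
+120° (triadic ↑): 68 + 120 = 188°

188°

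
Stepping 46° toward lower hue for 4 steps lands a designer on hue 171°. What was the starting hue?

355°

4 steps of 46° (toward lower hue) give a net shift of −184°.
Start = end − shift: 171 + 184 = 355°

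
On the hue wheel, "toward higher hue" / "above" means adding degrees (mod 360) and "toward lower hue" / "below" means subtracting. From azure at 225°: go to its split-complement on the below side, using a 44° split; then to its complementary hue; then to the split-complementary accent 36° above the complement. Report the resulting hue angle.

225 + 136 = 361 → 361 − 360 = 1°   (split-comp 44° ↓)
1 + 180 = 181°   (complement)
181 + 216 = 397 → 397 − 360 = 37°   (split-comp 36° ↑)

37°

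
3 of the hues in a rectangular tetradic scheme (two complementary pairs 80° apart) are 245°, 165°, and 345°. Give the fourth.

65°

A rectangular tetradic uses two complementary pairs 80° apart: offsets 0°, 80°, 180°, 260°.
Among {165°, 245°, 345°}, 345° and 165° are a 180° pair.
The remaining hue 245° needs its own complement: 245 + 180 = 425 → 425 − 360 = 65°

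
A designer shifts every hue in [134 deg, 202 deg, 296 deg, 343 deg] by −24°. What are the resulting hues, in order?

134 − 24 = 110°
202 − 24 = 178°
296 − 24 = 272°
343 − 24 = 319°

110°, 178°, 272°, 319°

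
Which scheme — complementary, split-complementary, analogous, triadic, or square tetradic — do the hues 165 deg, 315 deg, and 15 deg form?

split-complementary

Sort the hues: 15°, 165°, 315°.
Successive gaps around the wheel: 150°, 150°, 60°.
Two 150° gaps and one 60° gap — a base hue opposite a pair of accents 30° either side of its complement — is the split-complementary pattern.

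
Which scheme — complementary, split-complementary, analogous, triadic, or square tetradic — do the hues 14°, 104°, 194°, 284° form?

Sort the hues: 14°, 104°, 194°, 284°.
Successive gaps around the wheel: 90°, 90°, 90°, 90°.
Four hues every 90° form a square tetradic scheme.

square tetradic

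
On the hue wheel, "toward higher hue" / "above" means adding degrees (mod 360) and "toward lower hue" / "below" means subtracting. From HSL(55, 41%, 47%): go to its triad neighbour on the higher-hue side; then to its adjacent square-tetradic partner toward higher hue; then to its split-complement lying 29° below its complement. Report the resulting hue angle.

triadic ↑ +120°: 55 + 120 = 175°
square ↑ +90°: 175 + 90 = 265°
split-comp 29° ↓ +151°: 265 + 151 = 416 → 416 − 360 = 56°

56°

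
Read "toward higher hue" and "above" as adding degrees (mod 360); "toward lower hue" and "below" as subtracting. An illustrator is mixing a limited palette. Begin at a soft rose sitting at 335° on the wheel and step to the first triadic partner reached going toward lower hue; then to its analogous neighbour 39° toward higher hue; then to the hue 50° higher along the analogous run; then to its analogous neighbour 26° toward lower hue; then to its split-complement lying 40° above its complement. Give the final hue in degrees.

335 − 120 = 215°   (triadic ↓)
215 + 39 = 254°   (analog 39° ↑)
254 + 50 = 304°   (analog 50° ↑)
304 − 26 = 278°   (analog 26° ↓)
278 + 220 = 498 → 498 − 360 = 138°   (split-comp 40° ↑)

138°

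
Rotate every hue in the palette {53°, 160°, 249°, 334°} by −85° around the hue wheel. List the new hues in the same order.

53 − 85 = -32 → -32 + 360 = 328°
160 − 85 = 75°
249 − 85 = 164°
334 − 85 = 249°

328°, 75°, 164°, 249°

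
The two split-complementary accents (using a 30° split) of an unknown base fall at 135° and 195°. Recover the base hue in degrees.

The accents sit 30° either side of the complement, so the complement is their short-arc midpoint on the wheel.
Short-arc midpoint of 135° and 195°: 165°.
Base is 180° from the complement: 165 − 180 = -15 → -15 + 360 = 345°

345°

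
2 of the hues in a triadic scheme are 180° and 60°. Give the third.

300°

A triad places three hues 120° apart.
The full set through 60° is {60°, 180°, 300°}.
Given {60°, 180°}, the missing hue is 300°.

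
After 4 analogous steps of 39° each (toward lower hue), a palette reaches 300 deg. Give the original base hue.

4 steps of 39° (toward lower hue) give a net shift of −156°.
Start = end − shift: 300 + 156 = 456 → 456 − 360 = 96°

96°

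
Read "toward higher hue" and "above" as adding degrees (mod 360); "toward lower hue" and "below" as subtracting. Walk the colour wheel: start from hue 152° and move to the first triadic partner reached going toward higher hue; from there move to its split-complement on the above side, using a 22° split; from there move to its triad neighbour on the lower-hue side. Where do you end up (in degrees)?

+120° (triadic ↑): 152 + 120 = 272°
+202° (split-comp 22° ↑): 272 + 202 = 474 → 474 − 360 = 114°
−120° (triadic ↓): 114 − 120 = -6 → -6 + 360 = 354°

354°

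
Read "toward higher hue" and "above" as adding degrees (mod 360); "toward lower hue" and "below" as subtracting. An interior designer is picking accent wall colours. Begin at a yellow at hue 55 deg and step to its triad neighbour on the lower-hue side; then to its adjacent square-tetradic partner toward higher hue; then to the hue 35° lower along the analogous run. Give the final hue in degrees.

−120° (triadic ↓): 55 − 120 = -65 → -65 + 360 = 295°
+90° (square ↑): 295 + 90 = 385 → 385 − 360 = 25°
−35° (analog 35° ↓): 25 − 35 = -10 → -10 + 360 = 350°

350°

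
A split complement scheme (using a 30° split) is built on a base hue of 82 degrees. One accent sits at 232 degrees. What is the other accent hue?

292°

Split-complementary hues sit 30° either side of the complement.
Complement of the base 82°: 82 + 180 = 262°
The given accent 232° is 30° one side of 262°; the other accent sits 30° the other side: 262 + 30 = 292°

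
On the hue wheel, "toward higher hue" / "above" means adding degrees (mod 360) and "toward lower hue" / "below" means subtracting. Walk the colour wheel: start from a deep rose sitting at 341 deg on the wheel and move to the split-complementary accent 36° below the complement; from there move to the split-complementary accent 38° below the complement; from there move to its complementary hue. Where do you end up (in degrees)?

split-comp 36° ↓ +144°: 341 + 144 = 485 → 485 − 360 = 125°
split-comp 38° ↓ +142°: 125 + 142 = 267°
complement +180°: 267 + 180 = 447 → 447 − 360 = 87°

87°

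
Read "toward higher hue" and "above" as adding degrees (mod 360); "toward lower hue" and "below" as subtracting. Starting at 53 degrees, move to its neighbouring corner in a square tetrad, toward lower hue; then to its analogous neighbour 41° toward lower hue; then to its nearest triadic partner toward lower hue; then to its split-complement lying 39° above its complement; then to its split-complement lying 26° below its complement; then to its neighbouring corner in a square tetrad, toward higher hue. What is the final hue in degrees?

−90° (square ↓): 53 − 90 = -37 → -37 + 360 = 323°
−41° (analog 41° ↓): 323 − 41 = 282°
−120° (triadic ↓): 282 − 120 = 162°
+219° (split-comp 39° ↑): 162 + 219 = 381 → 381 − 360 = 21°
+154° (split-comp 26° ↓): 21 + 154 = 175°
+90° (square ↑): 175 + 90 = 265°

265°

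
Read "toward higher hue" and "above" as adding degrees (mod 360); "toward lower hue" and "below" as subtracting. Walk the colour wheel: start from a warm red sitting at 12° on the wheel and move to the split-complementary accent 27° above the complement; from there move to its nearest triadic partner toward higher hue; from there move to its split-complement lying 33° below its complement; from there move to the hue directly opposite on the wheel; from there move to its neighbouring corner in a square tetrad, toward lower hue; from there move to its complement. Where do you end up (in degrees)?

split-comp 27° ↑ +207°: 12 + 207 = 219°
triadic ↑ +120°: 219 + 120 = 339°
split-comp 33° ↓ +147°: 339 + 147 = 486 → 486 − 360 = 126°
complement +180°: 126 + 180 = 306°
square ↓ −90°: 306 − 90 = 216°
complement +180°: 216 + 180 = 396 → 396 − 360 = 36°

36°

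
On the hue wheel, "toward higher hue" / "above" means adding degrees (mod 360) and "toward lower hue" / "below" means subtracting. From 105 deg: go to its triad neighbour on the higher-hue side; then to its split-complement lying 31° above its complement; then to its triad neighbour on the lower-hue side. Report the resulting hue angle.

+120° (triadic ↑): 105 + 120 = 225°
+211° (split-comp 31° ↑): 225 + 211 = 436 → 436 − 360 = 76°
−120° (triadic ↓): 76 − 120 = -44 → -44 + 360 = 316°

316°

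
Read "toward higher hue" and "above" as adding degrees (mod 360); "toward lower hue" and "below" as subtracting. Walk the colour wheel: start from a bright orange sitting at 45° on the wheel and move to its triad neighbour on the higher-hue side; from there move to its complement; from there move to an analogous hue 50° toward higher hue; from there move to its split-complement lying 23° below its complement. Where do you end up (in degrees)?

45 + 120 = 165°   (triadic ↑)
165 + 180 = 345°   (complement)
345 + 50 = 395 → 395 − 360 = 35°   (analog 50° ↑)
35 + 157 = 192°   (split-comp 23° ↓)

192°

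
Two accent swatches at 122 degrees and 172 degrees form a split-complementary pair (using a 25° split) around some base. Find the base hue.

The accents sit 25° either side of the complement, so the complement is their short-arc midpoint on the wheel.
Short-arc midpoint of 122° and 172°: 147°.
Base is 180° from the complement: 147 − 180 = -33 → -33 + 360 = 327°

327°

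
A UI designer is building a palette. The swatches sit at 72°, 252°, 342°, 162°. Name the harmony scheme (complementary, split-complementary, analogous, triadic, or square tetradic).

Sort the hues: 72°, 162°, 252°, 342°.
Successive gaps around the wheel: 90°, 90°, 90°, 90°.
Four hues every 90° form a square tetradic scheme.

square tetradic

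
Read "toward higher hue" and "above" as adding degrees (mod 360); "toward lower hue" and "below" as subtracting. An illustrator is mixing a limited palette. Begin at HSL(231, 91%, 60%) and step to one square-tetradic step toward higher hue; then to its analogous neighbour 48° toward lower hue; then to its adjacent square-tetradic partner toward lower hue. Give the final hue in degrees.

183°

square ↑ +90°: 231 + 90 = 321°
analog 48° ↓ −48°: 321 − 48 = 273°
square ↓ −90°: 273 − 90 = 183°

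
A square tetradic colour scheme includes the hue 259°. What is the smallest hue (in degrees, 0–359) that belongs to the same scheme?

79°

A square tetradic scheme places four hues every 90°.
The full set through 259° is {79°, 169°, 259°, 349°}.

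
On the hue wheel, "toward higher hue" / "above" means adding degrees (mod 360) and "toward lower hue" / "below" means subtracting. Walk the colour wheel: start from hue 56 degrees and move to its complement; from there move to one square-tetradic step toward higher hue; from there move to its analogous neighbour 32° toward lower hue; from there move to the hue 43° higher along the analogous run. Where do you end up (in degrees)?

337°

56 + 180 = 236°   (complement)
236 + 90 = 326°   (square ↑)
326 − 32 = 294°   (analog 32° ↓)
294 + 43 = 337°   (analog 43° ↑)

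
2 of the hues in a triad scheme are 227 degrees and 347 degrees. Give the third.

107°

A triad places three hues 120° apart.
The full set through 227° is {107°, 227°, 347°}.
Given {227°, 347°}, the missing hue is 107°.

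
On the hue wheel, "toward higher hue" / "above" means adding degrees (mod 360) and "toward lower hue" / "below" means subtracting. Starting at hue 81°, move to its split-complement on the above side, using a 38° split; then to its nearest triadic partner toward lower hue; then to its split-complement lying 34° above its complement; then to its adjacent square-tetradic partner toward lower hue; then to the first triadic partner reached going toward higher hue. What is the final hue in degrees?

+218° (split-comp 38° ↑): 81 + 218 = 299°
−120° (triadic ↓): 299 − 120 = 179°
+214° (split-comp 34° ↑): 179 + 214 = 393 → 393 − 360 = 33°
−90° (square ↓): 33 − 90 = -57 → -57 + 360 = 303°
+120° (triadic ↑): 303 + 120 = 423 → 423 − 360 = 63°

63°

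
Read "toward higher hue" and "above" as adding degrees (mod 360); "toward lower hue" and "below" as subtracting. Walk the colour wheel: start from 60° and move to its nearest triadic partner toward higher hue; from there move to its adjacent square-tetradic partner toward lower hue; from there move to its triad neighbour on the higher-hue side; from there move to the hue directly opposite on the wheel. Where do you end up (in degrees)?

30°

60 + 120 = 180°   (triadic ↑)
180 − 90 = 90°   (square ↓)
90 + 120 = 210°   (triadic ↑)
210 + 180 = 390 → 390 − 360 = 30°   (complement)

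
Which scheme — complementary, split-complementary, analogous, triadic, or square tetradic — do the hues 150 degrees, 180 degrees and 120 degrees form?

analogous

Sort the hues: 120°, 150°, 180°.
Successive gaps around the wheel: 30°, 30°, 300°.
A run of hues at equal small steps (30°) with one large closing gap is an analogous group.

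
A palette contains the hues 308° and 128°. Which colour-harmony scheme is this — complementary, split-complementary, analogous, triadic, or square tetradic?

Sort the hues: 128°, 308°.
Successive gaps around the wheel: 180°, 180°.
Two hues 180° apart are complementary.

complementary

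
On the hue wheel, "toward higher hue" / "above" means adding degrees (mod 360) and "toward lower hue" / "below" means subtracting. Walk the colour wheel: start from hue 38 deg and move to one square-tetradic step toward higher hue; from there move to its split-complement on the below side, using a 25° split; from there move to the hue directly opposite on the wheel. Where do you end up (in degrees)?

103°

square ↑ +90°: 38 + 90 = 128°
split-comp 25° ↓ +155°: 128 + 155 = 283°
complement +180°: 283 + 180 = 463 → 463 − 360 = 103°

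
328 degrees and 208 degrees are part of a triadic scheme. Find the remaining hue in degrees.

A triad places three hues 120° apart.
The full set through 208° is {88°, 208°, 328°}.
Given {208°, 328°}, the missing hue is 88°.

88°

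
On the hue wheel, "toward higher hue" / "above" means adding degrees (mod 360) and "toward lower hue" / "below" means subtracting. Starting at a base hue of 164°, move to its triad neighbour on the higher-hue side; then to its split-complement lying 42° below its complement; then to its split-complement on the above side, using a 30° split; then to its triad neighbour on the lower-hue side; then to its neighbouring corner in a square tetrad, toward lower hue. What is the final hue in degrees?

62°

164 + 120 = 284°   (triadic ↑)
284 + 138 = 422 → 422 − 360 = 62°   (split-comp 42° ↓)
62 + 210 = 272°   (split-comp 30° ↑)
272 − 120 = 152°   (triadic ↓)
152 − 90 = 62°   (square ↓)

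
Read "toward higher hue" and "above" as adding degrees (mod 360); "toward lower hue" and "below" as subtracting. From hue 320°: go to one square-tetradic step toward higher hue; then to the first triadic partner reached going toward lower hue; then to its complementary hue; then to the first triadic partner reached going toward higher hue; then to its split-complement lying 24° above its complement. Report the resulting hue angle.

74°

+90° (square ↑): 320 + 90 = 410 → 410 − 360 = 50°
−120° (triadic ↓): 50 − 120 = -70 → -70 + 360 = 290°
+180° (complement): 290 + 180 = 470 → 470 − 360 = 110°
+120° (triadic ↑): 110 + 120 = 230°
+204° (split-comp 24° ↑): 230 + 204 = 434 → 434 − 360 = 74°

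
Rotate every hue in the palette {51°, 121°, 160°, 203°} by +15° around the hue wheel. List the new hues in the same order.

66°, 136°, 175°, 218°

51 + 15 = 66°
121 + 15 = 136°
160 + 15 = 175°
203 + 15 = 218°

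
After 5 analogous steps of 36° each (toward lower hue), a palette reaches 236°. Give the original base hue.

56°

5 steps of 36° (toward lower hue) give a net shift of −180°.
Start = end − shift: 236 + 180 = 416 → 416 − 360 = 56°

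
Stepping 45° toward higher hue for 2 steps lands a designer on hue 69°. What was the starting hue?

339°

2 steps of 45° (toward higher hue) give a net shift of +90°.
Start = end − shift: 69 − 90 = -21 → -21 + 360 = 339°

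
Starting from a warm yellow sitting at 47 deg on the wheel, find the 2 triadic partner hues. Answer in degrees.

167° and 287°

A triad places three hues 120° apart.
47 + 120 = 167°
47 + 240 = 287°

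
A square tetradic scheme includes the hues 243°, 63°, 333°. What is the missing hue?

A square tetradic scheme places four hues every 90°.
The full set through 63° is {63°, 153°, 243°, 333°}.
Given {63°, 243°, 333°}, the missing hue is 153°.

153°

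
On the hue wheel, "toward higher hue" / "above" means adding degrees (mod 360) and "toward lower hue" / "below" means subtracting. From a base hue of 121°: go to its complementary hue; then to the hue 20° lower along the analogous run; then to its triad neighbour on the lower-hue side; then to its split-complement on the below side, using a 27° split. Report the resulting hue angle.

314°

121 + 180 = 301°   (complement)
301 − 20 = 281°   (analog 20° ↓)
281 − 120 = 161°   (triadic ↓)
161 + 153 = 314°   (split-comp 27° ↓)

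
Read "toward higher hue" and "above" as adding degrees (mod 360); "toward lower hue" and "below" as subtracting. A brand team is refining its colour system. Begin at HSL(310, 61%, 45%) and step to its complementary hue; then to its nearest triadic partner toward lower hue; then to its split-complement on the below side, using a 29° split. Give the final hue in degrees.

+180° (complement): 310 + 180 = 490 → 490 − 360 = 130°
−120° (triadic ↓): 130 − 120 = 10°
+151° (split-comp 29° ↓): 10 + 151 = 161°

161°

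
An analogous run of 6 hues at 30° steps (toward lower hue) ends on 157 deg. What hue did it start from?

5 steps of 30° (toward lower hue) give a net shift of −150°.
Start = end − shift: 157 + 150 = 307°

307°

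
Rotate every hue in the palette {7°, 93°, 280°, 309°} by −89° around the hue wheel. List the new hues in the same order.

7 − 89 = -82 → -82 + 360 = 278°
93 − 89 = 4°
280 − 89 = 191°
309 − 89 = 220°

278°, 4°, 191°, 220°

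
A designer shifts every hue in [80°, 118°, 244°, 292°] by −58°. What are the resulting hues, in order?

22°, 60°, 186°, 234°

80 − 58 = 22°
118 − 58 = 60°
244 − 58 = 186°
292 − 58 = 234°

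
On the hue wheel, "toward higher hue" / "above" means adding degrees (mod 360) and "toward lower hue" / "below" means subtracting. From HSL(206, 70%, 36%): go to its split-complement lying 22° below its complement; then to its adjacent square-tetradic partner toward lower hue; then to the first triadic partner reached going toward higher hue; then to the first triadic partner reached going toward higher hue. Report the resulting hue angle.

154°

+158° (split-comp 22° ↓): 206 + 158 = 364 → 364 − 360 = 4°
−90° (square ↓): 4 − 90 = -86 → -86 + 360 = 274°
+120° (triadic ↑): 274 + 120 = 394 → 394 − 360 = 34°
+120° (triadic ↑): 34 + 120 = 154°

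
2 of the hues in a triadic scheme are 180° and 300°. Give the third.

60°

A triad places three hues 120° apart.
The full set through 180° is {60°, 180°, 300°}.
Given {180°, 300°}, the missing hue is 60°.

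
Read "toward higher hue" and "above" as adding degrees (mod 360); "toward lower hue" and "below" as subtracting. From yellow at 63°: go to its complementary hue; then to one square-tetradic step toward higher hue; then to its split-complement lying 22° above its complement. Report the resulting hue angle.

175°

+180° (complement): 63 + 180 = 243°
+90° (square ↑): 243 + 90 = 333°
+202° (split-comp 22° ↑): 333 + 202 = 535 → 535 − 360 = 175°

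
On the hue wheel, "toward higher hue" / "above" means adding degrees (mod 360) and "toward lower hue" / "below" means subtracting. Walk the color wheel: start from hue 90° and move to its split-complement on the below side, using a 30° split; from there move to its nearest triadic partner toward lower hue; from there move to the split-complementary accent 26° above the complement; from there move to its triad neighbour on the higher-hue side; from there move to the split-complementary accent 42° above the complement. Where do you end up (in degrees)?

90 + 150 = 240°   (split-comp 30° ↓)
240 − 120 = 120°   (triadic ↓)
120 + 206 = 326°   (split-comp 26° ↑)
326 + 120 = 446 → 446 − 360 = 86°   (triadic ↑)
86 + 222 = 308°   (split-comp 42° ↑)

308°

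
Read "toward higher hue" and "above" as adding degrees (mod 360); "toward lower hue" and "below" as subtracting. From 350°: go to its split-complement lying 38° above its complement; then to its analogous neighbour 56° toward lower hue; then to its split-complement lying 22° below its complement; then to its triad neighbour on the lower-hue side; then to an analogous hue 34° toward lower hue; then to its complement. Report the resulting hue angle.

336°

+218° (split-comp 38° ↑): 350 + 218 = 568 → 568 − 360 = 208°
−56° (analog 56° ↓): 208 − 56 = 152°
+158° (split-comp 22° ↓): 152 + 158 = 310°
−120° (triadic ↓): 310 − 120 = 190°
−34° (analog 34° ↓): 190 − 34 = 156°
+180° (complement): 156 + 180 = 336°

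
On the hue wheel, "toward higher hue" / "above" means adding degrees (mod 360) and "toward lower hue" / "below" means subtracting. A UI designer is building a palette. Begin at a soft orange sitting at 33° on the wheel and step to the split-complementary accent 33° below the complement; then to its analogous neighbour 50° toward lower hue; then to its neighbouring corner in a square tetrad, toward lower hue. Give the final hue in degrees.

split-comp 33° ↓ +147°: 33 + 147 = 180°
analog 50° ↓ −50°: 180 − 50 = 130°
square ↓ −90°: 130 − 90 = 40°

40°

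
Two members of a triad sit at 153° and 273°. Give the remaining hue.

A triad spaces three hues 120° apart.
The full set is {33°, 153°, 273°}.

33°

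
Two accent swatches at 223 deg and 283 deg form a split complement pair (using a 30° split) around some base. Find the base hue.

The accents sit 30° either side of the complement, so the complement is their short-arc midpoint on the wheel.
Short-arc midpoint of 223° and 283°: 253°.
Base is 180° from the complement: 253 − 180 = 73°

73°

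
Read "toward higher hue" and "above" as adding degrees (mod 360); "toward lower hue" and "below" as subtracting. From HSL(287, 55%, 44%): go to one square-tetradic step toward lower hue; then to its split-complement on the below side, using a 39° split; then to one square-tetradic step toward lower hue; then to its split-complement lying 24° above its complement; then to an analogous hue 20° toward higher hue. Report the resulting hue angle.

112°

square ↓ −90°: 287 − 90 = 197°
split-comp 39° ↓ +141°: 197 + 141 = 338°
square ↓ −90°: 338 − 90 = 248°
split-comp 24° ↑ +204°: 248 + 204 = 452 → 452 − 360 = 92°
analog 20° ↑ +20°: 92 + 20 = 112°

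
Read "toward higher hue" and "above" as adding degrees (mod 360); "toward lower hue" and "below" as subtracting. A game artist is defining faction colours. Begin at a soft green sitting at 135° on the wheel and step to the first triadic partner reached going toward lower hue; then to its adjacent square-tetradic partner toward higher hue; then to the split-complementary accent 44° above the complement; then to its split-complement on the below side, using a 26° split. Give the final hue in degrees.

−120° (triadic ↓): 135 − 120 = 15°
+90° (square ↑): 15 + 90 = 105°
+224° (split-comp 44° ↑): 105 + 224 = 329°
+154° (split-comp 26° ↓): 329 + 154 = 483 → 483 − 360 = 123°

123°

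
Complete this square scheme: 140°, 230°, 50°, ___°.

320°

A square tetradic scheme places four hues every 90°.
The full set through 50° is {50°, 140°, 230°, 320°}.
Given {50°, 140°, 230°}, the missing hue is 320°.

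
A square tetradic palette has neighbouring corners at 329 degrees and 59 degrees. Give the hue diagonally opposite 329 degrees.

A square tetradic scheme places four hues 90° apart; opposite corners are 180° apart.
329 + 180 = 509 → 509 − 360 = 149°

149°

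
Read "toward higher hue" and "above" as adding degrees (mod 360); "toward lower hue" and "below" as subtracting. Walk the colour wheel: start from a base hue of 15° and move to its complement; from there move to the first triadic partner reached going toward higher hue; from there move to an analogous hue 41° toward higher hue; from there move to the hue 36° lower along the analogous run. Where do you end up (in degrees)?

15 + 180 = 195°   (complement)
195 + 120 = 315°   (triadic ↑)
315 + 41 = 356°   (analog 41° ↑)
356 − 36 = 320°   (analog 36° ↓)

320°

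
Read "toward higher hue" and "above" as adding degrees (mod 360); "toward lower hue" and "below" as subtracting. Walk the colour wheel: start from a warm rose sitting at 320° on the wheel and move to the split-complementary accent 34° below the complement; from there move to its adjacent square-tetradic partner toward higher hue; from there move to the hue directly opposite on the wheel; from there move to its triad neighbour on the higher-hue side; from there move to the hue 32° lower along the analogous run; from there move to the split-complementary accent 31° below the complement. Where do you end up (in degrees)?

253°

+146° (split-comp 34° ↓): 320 + 146 = 466 → 466 − 360 = 106°
+90° (square ↑): 106 + 90 = 196°
+180° (complement): 196 + 180 = 376 → 376 − 360 = 16°
+120° (triadic ↑): 16 + 120 = 136°
−32° (analog 32° ↓): 136 − 32 = 104°
+149° (split-comp 31° ↓): 104 + 149 = 253°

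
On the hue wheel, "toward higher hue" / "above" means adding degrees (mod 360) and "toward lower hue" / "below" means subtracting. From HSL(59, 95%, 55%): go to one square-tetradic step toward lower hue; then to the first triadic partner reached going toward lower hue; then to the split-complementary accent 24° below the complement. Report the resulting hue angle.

−90° (square ↓): 59 − 90 = -31 → -31 + 360 = 329°
−120° (triadic ↓): 329 − 120 = 209°
+156° (split-comp 24° ↓): 209 + 156 = 365 → 365 − 360 = 5°

5°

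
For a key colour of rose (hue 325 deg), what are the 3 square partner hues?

A square tetradic scheme places four hues every 90°.
325 + 90 = 415 → 415 − 360 = 55°
325 + 180 = 505 → 505 − 360 = 145°
325 + 270 = 595 → 595 − 360 = 235°

55°, 145°, 235°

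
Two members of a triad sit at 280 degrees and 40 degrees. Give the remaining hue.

160°

A triad spaces three hues 120° apart.
The full set is {40°, 160°, 280°}.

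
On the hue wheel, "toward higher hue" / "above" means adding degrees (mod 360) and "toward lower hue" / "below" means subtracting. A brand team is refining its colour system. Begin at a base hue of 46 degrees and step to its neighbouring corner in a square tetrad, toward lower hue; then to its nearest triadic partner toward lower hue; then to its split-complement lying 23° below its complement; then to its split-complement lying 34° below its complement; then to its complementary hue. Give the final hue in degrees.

46 − 90 = -44 → -44 + 360 = 316°   (square ↓)
316 − 120 = 196°   (triadic ↓)
196 + 157 = 353°   (split-comp 23° ↓)
353 + 146 = 499 → 499 − 360 = 139°   (split-comp 34° ↓)
139 + 180 = 319°   (complement)

319°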